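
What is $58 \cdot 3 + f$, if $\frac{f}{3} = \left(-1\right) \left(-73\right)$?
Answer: $393$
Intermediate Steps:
$f = 219$ ($f = 3 \left(\left(-1\right) \left(-73\right)\right) = 3 \cdot 73 = 219$)
$58 \cdot 3 + f = 58 \cdot 3 + 219 = 174 + 219 = 393$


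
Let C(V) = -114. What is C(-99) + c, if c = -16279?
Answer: -16393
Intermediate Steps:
C(-99) + c = -114 - 16279 = -16393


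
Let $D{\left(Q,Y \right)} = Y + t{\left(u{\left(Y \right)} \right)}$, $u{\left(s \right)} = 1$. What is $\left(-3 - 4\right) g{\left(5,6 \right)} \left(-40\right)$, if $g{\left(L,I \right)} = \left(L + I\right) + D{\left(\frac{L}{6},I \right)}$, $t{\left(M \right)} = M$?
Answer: $5040$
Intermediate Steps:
$D{\left(Q,Y \right)} = 1 + Y$ ($D{\left(Q,Y \right)} = Y + 1 = 1 + Y$)
$g{\left(L,I \right)} = 1 + L + 2 I$ ($g{\left(L,I \right)} = \left(L + I\right) + \left(1 + I\right) = \left(I + L\right) + \left(1 + I\right) = 1 + L + 2 I$)
$\left(-3 - 4\right) g{\left(5,6 \right)} \left(-40\right) = \left(-3 - 4\right) \left(1 + 5 + 2 \cdot 6\right) \left(-40\right) = - 7 \left(1 + 5 + 12\right) \left(-40\right) = \left(-7\right) 18 \left(-40\right) = \left(-126\right) \left(-40\right) = 5040$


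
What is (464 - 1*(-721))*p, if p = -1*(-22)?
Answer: 26070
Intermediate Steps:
p = 22
(464 - 1*(-721))*p = (464 - 1*(-721))*22 = (464 + 721)*22 = 1185*22 = 26070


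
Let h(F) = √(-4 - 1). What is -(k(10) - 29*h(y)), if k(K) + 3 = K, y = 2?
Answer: -7 + 29*I*√5 ≈ -7.0 + 64.846*I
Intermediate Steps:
k(K) = -3 + K
h(F) = I*√5 (h(F) = √(-5) = I*√5)
-(k(10) - 29*h(y)) = -((-3 + 10) - 29*I*√5) = -(7 - 29*I*√5) = -7 + 29*I*√5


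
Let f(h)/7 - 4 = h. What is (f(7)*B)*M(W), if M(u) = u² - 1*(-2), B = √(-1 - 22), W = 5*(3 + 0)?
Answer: 17479*I*√23 ≈ 83826.0*I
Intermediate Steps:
f(h) = 28 + 7*h
W = 15 (W = 5*3 = 15)
B = I*√23 (B = √(-23) = I*√23 ≈ 4.7958*I)
M(u) = 2 + u² (M(u) = u² + 2 = 2 + u²)
(f(7)*B)*M(W) = ((28 + 7*7)*(I*√23))*(2 + 15²) = ((28 + 49)*(I*√23))*(2 + 225) = (77*(I*√23))*227 = (77*I*√23)*227 = 17479*I*√23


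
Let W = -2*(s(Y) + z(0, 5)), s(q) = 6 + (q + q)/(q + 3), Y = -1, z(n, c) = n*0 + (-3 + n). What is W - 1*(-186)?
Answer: 182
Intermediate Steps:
z(n, c) = -3 + n (z(n, c) = 0 + (-3 + n) = -3 + n)
s(q) = 6 + 2*q/(3 + q) (s(q) = 6 + (2*q)/(3 + q) = 6 + 2*q/(3 + q))
W = -4 (W = -2*(2*(9 + 4*(-1))/(3 - 1) + (-3 + 0)) = -2*(2*(9 - 4)/2 - 3) = -2*(2*(1/2)*5 - 3) = -2*(5 - 3) = -2*2 = -4)
W - 1*(-186) = -4 - 1*(-186) = -4 + 186 = 182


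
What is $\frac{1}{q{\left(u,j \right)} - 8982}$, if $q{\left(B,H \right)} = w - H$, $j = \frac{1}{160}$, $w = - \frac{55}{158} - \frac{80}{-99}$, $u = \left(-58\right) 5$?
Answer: $- \frac{1251360}{11239147741} \approx -0.00011134$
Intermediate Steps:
$u = -290$
$w = \frac{7195}{15642}$ ($w = \left(-55\right) \frac{1}{158} - - \frac{80}{99} = - \frac{55}{158} + \frac{80}{99} = \frac{7195}{15642} \approx 0.45998$)
$j = \frac{1}{160} \approx 0.00625$
$q{\left(B,H \right)} = \frac{7195}{15642} - H$
$\frac{1}{q{\left(u,j \right)} - 8982} = \frac{1}{\left(\frac{7195}{15642} - \frac{1}{160}\right) - 8982} = \frac{1}{\frac{567779}{1251360} - 8982} = \frac{1}{- \frac{11239147741}{1251360}} = - \frac{1251360}{11239147741}$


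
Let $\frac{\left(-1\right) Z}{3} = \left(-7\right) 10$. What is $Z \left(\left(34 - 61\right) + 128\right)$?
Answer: $21210$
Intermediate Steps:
$Z = 210$ ($Z = - 3 \left(\left(-7\right) 10\right) = \left(-3\right) \left(-70\right) = 210$)
$Z \left(\left(34 - 61\right) + 128\right) = 210 \left(\left(34 - 61\right) + 128\right) = 210 \left(-27 + 128\right) = 210 \cdot 101 = 21210$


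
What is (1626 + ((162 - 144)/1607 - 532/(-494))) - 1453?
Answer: 3636875/20891 ≈ 174.09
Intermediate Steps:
(1626 + ((162 - 144)/1607 - 532/(-494))) - 1453 = (1626 + (18*(1/1607) - 532*(-1/494))) - 1453 = (1626 + (18/1607 + 14/13)) - 1453 = (1626 + 22732/20891) - 1453 = 33991498/20891 - 1453 = 3636875/20891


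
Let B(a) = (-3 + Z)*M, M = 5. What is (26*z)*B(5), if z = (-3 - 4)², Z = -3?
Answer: -38220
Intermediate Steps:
B(a) = -30 (B(a) = (-3 - 3)*5 = -6*5 = -30)
z = 49 (z = (-7)² = 49)
(26*z)*B(5) = (26*49)*(-30) = 1274*(-30) = -38220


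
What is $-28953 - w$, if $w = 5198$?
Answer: $-34151$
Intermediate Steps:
$-28953 - w = -28953 - 5198 = -34151$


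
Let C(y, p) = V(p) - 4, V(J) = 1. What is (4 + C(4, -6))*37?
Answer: 37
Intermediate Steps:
C(y, p) = -3 (C(y, p) = 1 - 4 = -3)
(4 + C(4, -6))*37 = (4 - 3)*37 = 1*37 = 37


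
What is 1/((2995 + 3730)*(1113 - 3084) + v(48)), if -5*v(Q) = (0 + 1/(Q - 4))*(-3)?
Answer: -220/2916094497 ≈ -7.5443e-8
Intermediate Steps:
v(Q) = 3/(5*(-4 + Q)) (v(Q) = -(0 + 1/(Q - 4))*(-3)/5 = -(0 + 1/(-4 + Q))*(-3)/5 = -(-3)/(5*(-4 + Q)) = 3/(5*(-4 + Q)))
1/((2995 + 3730)*(1113 - 3084) + v(48)) = 1/((2995 + 3730)*(1113 - 3084) + 3/(5*(-4 + 48))) = 1/(6725*(-1971) + (⅗)/44) = 1/(-13254975 + (⅗)*(1/44)) = 1/(-13254975 + 3/220) = 1/(-2916094497/220) = -220/2916094497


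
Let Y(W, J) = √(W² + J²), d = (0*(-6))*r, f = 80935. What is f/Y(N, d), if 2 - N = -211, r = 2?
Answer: 80935/213 ≈ 379.98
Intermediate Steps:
N = 213 (N = 2 - 1*(-211) = 2 + 211 = 213)
d = 0 (d = (0*(-6))*2 = 0*2 = 0)
Y(W, J) = √(J² + W²)
f/Y(N, d) = 80935/(√(0² + 213²)) = 80935/(√(0 + 45369)) = 80935/(√45369) = 80935/213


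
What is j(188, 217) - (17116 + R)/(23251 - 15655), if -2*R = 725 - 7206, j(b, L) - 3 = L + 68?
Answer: 1444861/5064 ≈ 285.32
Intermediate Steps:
j(b, L) = 71 + L (j(b, L) = 3 + (L + 68) = 3 + (68 + L) = 71 + L)
R = 6481/2 (R = -(725 - 7206)/2 = -½*(-6481) = 6481/2 ≈ 3240.5)
j(188, 217) - (17116 + R)/(23251 - 15655) = (71 + 217) - (17116 + 6481/2)/(23251 - 15655) = 288 - 40713/(2*7596) = 288 - 1*13571/5064 = 288 - 13571/5064 = 1444861/5064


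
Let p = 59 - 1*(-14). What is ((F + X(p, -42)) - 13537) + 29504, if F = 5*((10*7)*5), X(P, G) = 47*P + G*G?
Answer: 22912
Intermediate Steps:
p = 73 (p = 59 + 14 = 73)
X(P, G) = G² + 47*P (X(P, G) = 47*P + G² = G² + 47*P)
F = 1750 (F = 5*(70*5) = 5*350 = 1750)
((F + X(p, -42)) - 13537) + 29504 = ((1750 + ((-42)² + 47*73)) - 13537) + 29504 = ((1750 + (1764 + 3431)) - 13537) + 29504 = ((1750 + 5195) - 13537) + 29504 = (6945 - 13537) + 29504 = -6592 + 29504 = 22912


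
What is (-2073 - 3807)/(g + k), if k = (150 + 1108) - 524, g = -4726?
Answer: 735/499 ≈ 1.4729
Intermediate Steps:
k = 734 (k = 1258 - 524 = 734)
(-2073 - 3807)/(g + k) = (-2073 - 3807)/(-4726 + 734) = -5880/(-3992) = -5880*(-1/3992) = 735/499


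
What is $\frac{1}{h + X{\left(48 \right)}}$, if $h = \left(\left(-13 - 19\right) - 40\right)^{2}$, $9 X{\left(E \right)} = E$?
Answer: $\frac{3}{15568} \approx 0.0001927$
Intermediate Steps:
$X{\left(E \right)} = \frac{E}{9}$
$h = 5184$ ($h = \left(-32 - 40\right)^{2} = \left(-72\right)^{2} = 5184$)
$\frac{1}{h + X{\left(48 \right)}} = \frac{1}{5184 + \frac{1}{9} \cdot 48} = \frac{1}{5184 + \frac{16}{3}} = \frac{1}{\frac{15568}{3}} = \frac{3}{15568}$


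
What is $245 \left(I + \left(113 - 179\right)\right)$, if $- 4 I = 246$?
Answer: $- \frac{62475}{2} \approx -31238.0$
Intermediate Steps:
$I = - \frac{123}{2}$ ($I = \left(- \frac{1}{4}\right) 246 = - \frac{123}{2} \approx -61.5$)
$245 \left(I + \left(113 - 179\right)\right) = 245 \left(- \frac{123}{2} + \left(113 - 179\right)\right) = 245 \left(- \frac{123}{2} - 66\right) = 245 \left(- \frac{255}{2}\right) = - \frac{62475}{2}$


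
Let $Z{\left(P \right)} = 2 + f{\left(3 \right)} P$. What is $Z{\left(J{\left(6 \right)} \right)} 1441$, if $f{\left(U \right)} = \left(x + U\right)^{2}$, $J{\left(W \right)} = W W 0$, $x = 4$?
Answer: $2882$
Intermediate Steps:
$J{\left(W \right)} = 0$ ($J{\left(W \right)} = W^{2} \cdot 0 = 0$)
$f{\left(U \right)} = \left(4 + U\right)^{2}$
$Z{\left(P \right)} = 2 + 49 P$ ($Z{\left(P \right)} = 2 + \left(4 + 3\right)^{2} P = 2 + 7^{2} P = 2 + 49 P$)
$Z{\left(J{\left(6 \right)} \right)} 1441 = \left(2 + 49 \cdot 0\right) 1441 = \left(2 + 0\right) 1441 = 2 \cdot 1441 = 2882$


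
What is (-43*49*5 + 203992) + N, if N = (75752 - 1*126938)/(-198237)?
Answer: 12783462165/66079 ≈ 1.9346e+5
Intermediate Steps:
N = 17062/66079 (N = (75752 - 126938)*(-1/198237) = -51186*(-1/198237) = 17062/66079 ≈ 0.25821)
(-43*49*5 + 203992) + N = (-43*49*5 + 203992) + 17062/66079 = (-2107*5 + 203992) + 17062/66079 = (-10535 + 203992) + 17062/66079 = 193457 + 17062/66079 = 12783462165/66079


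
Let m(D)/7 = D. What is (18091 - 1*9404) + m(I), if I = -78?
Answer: 8141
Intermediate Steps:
m(D) = 7*D
(18091 - 1*9404) + m(I) = (18091 - 1*9404) + 7*(-78) = (18091 - 9404) - 546 = 8687 - 546 = 8141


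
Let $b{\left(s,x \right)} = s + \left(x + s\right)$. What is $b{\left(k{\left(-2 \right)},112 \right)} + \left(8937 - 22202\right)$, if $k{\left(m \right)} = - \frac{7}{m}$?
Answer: $-13146$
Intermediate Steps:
$b{\left(s,x \right)} = x + 2 s$ ($b{\left(s,x \right)} = s + \left(s + x\right) = x + 2 s$)
$b{\left(k{\left(-2 \right)},112 \right)} + \left(8937 - 22202\right) = \left(112 + 2 \left(- \frac{7}{-2}\right)\right) + \left(8937 - 22202\right) = \left(112 + 2 \left(\left(-7\right) \left(- \frac{1}{2}\right)\right)\right) - 13265 = \left(112 + 2 \cdot \frac{7}{2}\right) - 13265 = \left(112 + 7\right) - 13265 = 119 - 13265 = -13146$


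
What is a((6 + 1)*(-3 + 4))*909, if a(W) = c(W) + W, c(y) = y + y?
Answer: 19089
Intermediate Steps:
c(y) = 2*y
a(W) = 3*W (a(W) = 2*W + W = 3*W)
a((6 + 1)*(-3 + 4))*909 = (3*((6 + 1)*(-3 + 4)))*909 = (3*(7*1))*909 = (3*7)*909 = 21*909 = 19089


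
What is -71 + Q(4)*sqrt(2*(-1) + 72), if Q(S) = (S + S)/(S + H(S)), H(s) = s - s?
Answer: -71 + 2*sqrt(70) ≈ -54.267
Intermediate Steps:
H(s) = 0
Q(S) = 2 (Q(S) = (S + S)/(S + 0) = (2*S)/S = 2)
-71 + Q(4)*sqrt(2*(-1) + 72) = -71 + 2*sqrt(2*(-1) + 72) = -71 + 2*sqrt(-2 + 72) = -71 + 2*sqrt(70)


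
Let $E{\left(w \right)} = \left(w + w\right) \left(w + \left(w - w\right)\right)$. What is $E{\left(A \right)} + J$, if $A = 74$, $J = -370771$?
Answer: $-359819$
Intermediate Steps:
$E{\left(w \right)} = 2 w^{2}$ ($E{\left(w \right)} = 2 w \left(w + 0\right) = 2 w w = 2 w^{2}$)
$E{\left(A \right)} + J = 2 \cdot 74^{2} - 370771 = 2 \cdot 5476 - 370771 = 10952 - 370771 = -359819$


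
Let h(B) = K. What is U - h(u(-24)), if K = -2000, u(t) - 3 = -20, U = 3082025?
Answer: 3084025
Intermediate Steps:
u(t) = -17 (u(t) = 3 - 20 = -17)
h(B) = -2000
U - h(u(-24)) = 3082025 - 1*(-2000) = 3082025 + 2000 = 3084025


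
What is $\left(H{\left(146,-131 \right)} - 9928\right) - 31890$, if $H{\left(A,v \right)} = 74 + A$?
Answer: $-41598$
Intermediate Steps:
$\left(H{\left(146,-131 \right)} - 9928\right) - 31890 = \left(\left(74 + 146\right) - 9928\right) - 31890 = \left(220 - 9928\right) - 31890 = -9708 - 31890 = -41598$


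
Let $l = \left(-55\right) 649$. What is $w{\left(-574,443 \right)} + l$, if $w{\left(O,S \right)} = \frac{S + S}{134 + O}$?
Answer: $- \frac{7853343}{220} \approx -35697.0$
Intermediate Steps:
$w{\left(O,S \right)} = \frac{2 S}{134 + O}$
$l = -35695$
$w{\left(-574,443 \right)} + l = 2 \cdot 443 \frac{1}{134 - 574} - 35695 = 2 \cdot 443 \frac{1}{-440} - 35695 = 2 \cdot 443 \left(- \frac{1}{440}\right) - 35695 = - \frac{443}{220} - 35695 = - \frac{7853343}{220}$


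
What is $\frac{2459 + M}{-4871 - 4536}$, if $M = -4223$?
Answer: $\frac{1764}{9407} \approx 0.18752$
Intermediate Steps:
$\frac{2459 + M}{-4871 - 4536} = \frac{2459 - 4223}{-4871 - 4536} = - \frac{1764}{-9407} = \left(-1764\right) \left(- \frac{1}{9407}\right) = \frac{1764}{9407}$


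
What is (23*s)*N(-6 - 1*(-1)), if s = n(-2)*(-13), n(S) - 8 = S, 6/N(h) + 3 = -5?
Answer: 2691/2 ≈ 1345.5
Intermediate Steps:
N(h) = -¾ (N(h) = 6/(-3 - 5) = 6/(-8) = 6*(-⅛) = -¾)
n(S) = 8 + S
s = -78 (s = (8 - 2)*(-13) = 6*(-13) = -78)
(23*s)*N(-6 - 1*(-1)) = (23*(-78))*(-¾) = -1794*(-¾) = 2691/2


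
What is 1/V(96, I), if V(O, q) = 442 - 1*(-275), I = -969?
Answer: 1/717 ≈ 0.0013947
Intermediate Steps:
V(O, q) = 717 (V(O, q) = 442 + 275 = 717)
1/V(96, I) = 1/717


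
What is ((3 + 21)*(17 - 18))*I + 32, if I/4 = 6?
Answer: -544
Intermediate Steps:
I = 24 (I = 4*6 = 24)
((3 + 21)*(17 - 18))*I + 32 = ((3 + 21)*(17 - 18))*24 + 32 = (24*(-1))*24 + 32 = -24*24 + 32 = -576 + 32 = -544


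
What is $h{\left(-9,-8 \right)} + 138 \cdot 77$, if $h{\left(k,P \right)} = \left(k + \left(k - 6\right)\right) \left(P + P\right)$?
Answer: $11010$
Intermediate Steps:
$h{\left(k,P \right)} = 2 P \left(-6 + 2 k\right)$ ($h{\left(k,P \right)} = \left(k + \left(k - 6\right)\right) 2 P = \left(k + \left(-6 + k\right)\right) 2 P = \left(-6 + 2 k\right) 2 P = 2 P \left(-6 + 2 k\right)$)
$h{\left(-9,-8 \right)} + 138 \cdot 77 = 4 \left(-8\right) \left(-3 - 9\right) + 138 \cdot 77 = 4 \left(-8\right) \left(-12\right) + 10626 = 384 + 10626 = 11010$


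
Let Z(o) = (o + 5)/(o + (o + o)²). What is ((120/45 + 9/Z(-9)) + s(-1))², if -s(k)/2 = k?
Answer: 71385601/144 ≈ 4.9573e+5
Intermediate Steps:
s(k) = -2*k
Z(o) = (5 + o)/(o + 4*o²) (Z(o) = (5 + o)/(o + (2*o)²) = (5 + o)/(o + 4*o²))
((120/45 + 9/Z(-9)) + s(-1))² = ((120/45 + 9/(((5 - 9)/((-9)*(1 + 4*(-9)))))) - 2*(-1))² = ((120*(1/45) + 9/((-⅑*(-4)/(1 - 36)))) + 2)² = ((8/3 + 9/((-⅑*(-4)/(-35)))) + 2)² = ((8/3 + 9/((-⅑*(-1/35)*(-4)))) + 2)² = ((8/3 + 9/(-4/315)) + 2)² = ((8/3 + 9*(-315/4)) + 2)² = ((8/3 - 2835/4) + 2)² = (-8473/12 + 2)² = (-8449/12)² = 71385601/144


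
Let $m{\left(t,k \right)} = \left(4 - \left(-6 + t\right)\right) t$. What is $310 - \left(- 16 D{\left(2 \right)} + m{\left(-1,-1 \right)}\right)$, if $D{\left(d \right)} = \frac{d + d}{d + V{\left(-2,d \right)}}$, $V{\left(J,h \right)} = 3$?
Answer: $\frac{1669}{5} \approx 333.8$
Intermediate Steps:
$D{\left(d \right)} = \frac{2 d}{3 + d}$ ($D{\left(d \right)} = \frac{d + d}{d + 3} = \frac{2 d}{3 + d}$)
$m{\left(t,k \right)} = t \left(10 - t\right)$ ($m{\left(t,k \right)} = \left(10 - t\right) t = t \left(10 - t\right)$)
$310 - \left(- 16 D{\left(2 \right)} + m{\left(-1,-1 \right)}\right) = 310 - \left(- 16 \cdot 2 \cdot 2 \frac{1}{3 + 2} - \left(10 - -1\right)\right) = 310 - \left(- 16 \cdot 2 \cdot 2 \cdot \frac{1}{5} - \left(10 + 1\right)\right) = 310 - \left(- 16 \cdot 2 \cdot 2 \cdot \frac{1}{5} - 11\right) = 310 - \left(\left(-16\right) \frac{4}{5} - 11\right) = 310 - \left(- \frac{64}{5} - 11\right) = 310 - - \frac{119}{5} = 310 + \frac{119}{5} = \frac{1669}{5}$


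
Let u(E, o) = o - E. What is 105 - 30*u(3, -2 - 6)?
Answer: 435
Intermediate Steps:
105 - 30*u(3, -2 - 6) = 105 - 30*((-2 - 6) - 1*3) = 105 - 30*(-8 - 3) = 105 - 30*(-11) = 105 + 330 = 435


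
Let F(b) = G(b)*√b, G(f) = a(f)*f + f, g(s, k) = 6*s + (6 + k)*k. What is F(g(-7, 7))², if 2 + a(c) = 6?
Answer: 2941225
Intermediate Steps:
a(c) = 4 (a(c) = -2 + 6 = 4)
g(s, k) = 6*s + k*(6 + k)
G(f) = 5*f (G(f) = 4*f + f = 5*f)
F(b) = 5*b^(3/2) (F(b) = (5*b)*√b = 5*b^(3/2))
F(g(-7, 7))² = (5*(7² + 6*7 + 6*(-7))^(3/2))² = (5*(49 + 42 - 42)^(3/2))² = (5*49^(3/2))² = (5*343)² = 1715² = 2941225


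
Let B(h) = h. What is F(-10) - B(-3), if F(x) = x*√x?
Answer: 3 - 10*I*√10 ≈ 3.0 - 31.623*I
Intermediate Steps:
F(x) = x^(3/2)
F(-10) - B(-3) = (-10)^(3/2) - 1*(-3) = -10*I*√10 + 3 = 3 - 10*I*√10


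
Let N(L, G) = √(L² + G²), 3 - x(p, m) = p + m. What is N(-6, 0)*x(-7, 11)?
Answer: -6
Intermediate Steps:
x(p, m) = 3 - m - p (x(p, m) = 3 - (p + m) = 3 - (m + p) = 3 + (-m - p) = 3 - m - p)
N(L, G) = √(G² + L²)
N(-6, 0)*x(-7, 11) = √(0² + (-6)²)*(3 - 1*11 - 1*(-7)) = √(0 + 36)*(3 - 11 + 7) = √36*(-1) = 6*(-1) = -6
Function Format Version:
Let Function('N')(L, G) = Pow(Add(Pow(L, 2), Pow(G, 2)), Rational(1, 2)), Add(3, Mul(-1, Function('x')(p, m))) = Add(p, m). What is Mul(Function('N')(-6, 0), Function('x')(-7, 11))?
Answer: -6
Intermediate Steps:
Function('x')(p, m) = Add(3, Mul(-1, m), Mul(-1, p)) (Function('x')(p, m) = Add(3, Mul(-1, Add(p, m))) = Add(3, Mul(-1, Add(m, p))) = Add(3, Add(Mul(-1, m), Mul(-1, p))) = Add(3, Mul(-1, m), Mul(-1, p)))
Function('N')(L, G) = Pow(Add(Pow(G, 2), Pow(L, 2)), Rational(1, 2))
Mul(Function('N')(-6, 0), Function('x')(-7, 11)) = Mul(Pow(Add(Pow(0, 2), Pow(-6, 2)), Rational(1, 2)), Add(3, Mul(-1, 11), Mul(-1, -7))) = Mul(Pow(Add(0, 36), Rational(1, 2)), Add(3, -11, 7)) = Mul(Pow(36, Rational(1, 2)), -1) = Mul(6, -1) = -6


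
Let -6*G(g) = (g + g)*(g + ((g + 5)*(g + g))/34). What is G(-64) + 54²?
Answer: 106916/17 ≈ 6289.2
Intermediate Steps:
G(g) = -g*(g + g*(5 + g)/17)/3 (G(g) = -(g + g)*(g + ((g + 5)*(g + g))/34)/6 = -2*g*(g + ((5 + g)*(2*g))*(1/34))/6 = -2*g*(g + (2*g*(5 + g))*(1/34))/6 = -2*g*(g + g*(5 + g)/17)/6 = -g*(g + g*(5 + g)/17)/3)
G(-64) + 54² = (1/51)*(-64)²*(-22 - 1*(-64)) + 54² = (1/51)*4096*(-22 + 64) + 2916 = (1/51)*4096*42 + 2916 = 57344/17 + 2916 = 106916/17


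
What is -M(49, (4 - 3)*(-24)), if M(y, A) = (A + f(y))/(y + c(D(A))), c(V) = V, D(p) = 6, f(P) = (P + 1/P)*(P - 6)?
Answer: -20422/539 ≈ -37.889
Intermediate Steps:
f(P) = (-6 + P)*(P + 1/P) (f(P) = (P + 1/P)*(-6 + P) = (-6 + P)*(P + 1/P))
M(y, A) = (1 + A + y² - 6*y - 6/y)/(6 + y) (M(y, A) = (A + (1 + y² - 6*y - 6/y))/(y + 6) = (1 + A + y² - 6*y - 6/y)/(6 + y))
-M(49, (4 - 3)*(-24)) = -(-6 + ((4 - 3)*(-24))*49 + 49*(1 + 49² - 6*49))/(49*(6 + 49)) = -(-6 + (1*(-24))*49 + 49*(1 + 2401 - 294))/(49*55) = -(-6 - 24*49 + 49*2108)/(49*55) = -(-6 - 1176 + 103292)/(49*55) = -102110/(49*55) = -1*20422/539 = -20422/539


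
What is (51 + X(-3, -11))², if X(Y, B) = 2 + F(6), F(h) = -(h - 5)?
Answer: 2704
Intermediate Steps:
F(h) = 5 - h (F(h) = -(-5 + h) = 5 - h)
X(Y, B) = 1 (X(Y, B) = 2 + (5 - 1*6) = 2 + (5 - 6) = 2 - 1 = 1)
(51 + X(-3, -11))² = (51 + 1)² = 52² = 2704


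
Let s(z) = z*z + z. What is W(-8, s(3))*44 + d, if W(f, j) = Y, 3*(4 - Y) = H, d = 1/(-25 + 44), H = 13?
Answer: -833/57 ≈ -14.614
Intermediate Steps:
d = 1/19 ≈ 0.052632
Y = -1/3 (Y = 4 - 1/3*13 = 4 - 13/3 = -1/3 ≈ -0.33333)
s(z) = z + z**2 (s(z) = z**2 + z = z + z**2)
W(f, j) = -1/3
W(-8, s(3))*44 + d = -1/3*44 + 1/19 = -44/3 + 1/19 = -833/57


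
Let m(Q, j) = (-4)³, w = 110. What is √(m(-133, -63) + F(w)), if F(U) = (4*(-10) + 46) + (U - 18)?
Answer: √34 ≈ 5.8309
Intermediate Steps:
m(Q, j) = -64
F(U) = -12 + U (F(U) = (-40 + 46) + (-18 + U) = 6 + (-18 + U) = -12 + U)
√(m(-133, -63) + F(w)) = √(-64 + (-12 + 110)) = √(-64 + 98) = √34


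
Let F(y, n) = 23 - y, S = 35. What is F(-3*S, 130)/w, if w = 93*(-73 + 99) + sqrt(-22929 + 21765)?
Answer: 6448/121831 - 16*I*sqrt(291)/365493 ≈ 0.052926 - 0.00074677*I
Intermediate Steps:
w = 2418 + 2*I*sqrt(291) (w = 93*26 + sqrt(-1164) = 2418 + 2*I*sqrt(291) ≈ 2418.0 + 34.117*I)
F(-3*S, 130)/w = (23 - (-3)*35)/(2418 + 2*I*sqrt(291)) = (23 - 1*(-105))/(2418 + 2*I*sqrt(291)) = (23 + 105)/(2418 + 2*I*sqrt(291)) = 128/(2418 + 2*I*sqrt(291))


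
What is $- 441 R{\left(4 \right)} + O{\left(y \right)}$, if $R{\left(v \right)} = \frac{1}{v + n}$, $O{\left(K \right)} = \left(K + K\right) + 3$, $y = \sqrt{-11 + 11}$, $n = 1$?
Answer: $- \frac{426}{5} \approx -85.2$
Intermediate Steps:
$y = 0$ ($y = \sqrt{0} = 0$)
$O{\left(K \right)} = 3 + 2 K$ ($O{\left(K \right)} = 2 K + 3 = 3 + 2 K$)
$R{\left(v \right)} = \frac{1}{1 + v}$ ($R{\left(v \right)} = \frac{1}{v + 1} = \frac{1}{1 + v}$)
$- 441 R{\left(4 \right)} + O{\left(y \right)} = - \frac{441}{1 + 4} + \left(3 + 2 \cdot 0\right) = - \frac{441}{5} + \left(3 + 0\right) = \left(-441\right) \frac{1}{5} + 3 = - \frac{441}{5} + 3 = - \frac{426}{5}$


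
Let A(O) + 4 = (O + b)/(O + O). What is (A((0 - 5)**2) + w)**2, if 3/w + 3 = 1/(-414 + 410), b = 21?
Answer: 1692601/105625 ≈ 16.025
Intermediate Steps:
A(O) = -4 + (21 + O)/(2*O) (A(O) = -4 + (O + 21)/(O + O) = -4 + (21 + O)/((2*O)) = -4 + (21 + O)*(1/(2*O)) = -4 + (21 + O)/(2*O))
w = -12/13 (w = 3/(-3 + 1/(-414 + 410)) = 3/(-3 + 1/(-4)) = 3/(-3 - 1/4) = 3/(-13/4) = 3*(-4/13) = -12/13 ≈ -0.92308)
(A((0 - 5)**2) + w)**2 = (7*(3 - (0 - 5)**2)/(2*((0 - 5)**2)) - 12/13)**2 = (7*(3 - 1*(-5)**2)/(2*((-5)**2)) - 12/13)**2 = ((7/2)*(3 - 1*25)/25 - 12/13)**2 = ((7/2)*(1/25)*(3 - 25) - 12/13)**2 = ((7/2)*(1/25)*(-22) - 12/13)**2 = (-77/25 - 12/13)**2 = (-1301/325)**2 = 1692601/105625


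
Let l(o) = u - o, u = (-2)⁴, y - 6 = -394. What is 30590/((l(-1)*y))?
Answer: -15295/3298 ≈ -4.6377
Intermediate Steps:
y = -388 (y = 6 - 394 = -388)
u = 16
l(o) = 16 - o
30590/((l(-1)*y)) = 30590/(((16 - 1*(-1))*(-388))) = 30590/(((16 + 1)*(-388))) = 30590/((17*(-388))) = 30590/(-6596) = 30590*(-1/6596) = -15295/3298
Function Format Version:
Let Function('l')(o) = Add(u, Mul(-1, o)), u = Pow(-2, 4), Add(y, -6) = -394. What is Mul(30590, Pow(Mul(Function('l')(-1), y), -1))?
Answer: Rational(-15295, 3298) ≈ -4.6377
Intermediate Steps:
y = -388 (y = Add(6, -394) = -388)
u = 16
Function('l')(o) = Add(16, Mul(-1, o))
Mul(30590, Pow(Mul(Function('l')(-1), y), -1)) = Mul(30590, Pow(Mul(Add(16, Mul(-1, -1)), -388), -1)) = Mul(30590, Pow(Mul(Add(16, 1), -388), -1)) = Mul(30590, Pow(Mul(17, -388), -1)) = Mul(30590, Pow(-6596, -1)) = Mul(30590, Rational(-1, 6596)) = Rational(-15295, 3298)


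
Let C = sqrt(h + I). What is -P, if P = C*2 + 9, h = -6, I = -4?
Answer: -9 - 2*I*sqrt(10) ≈ -9.0 - 6.3246*I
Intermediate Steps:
C = I*sqrt(10) (C = sqrt(-6 - 4) = sqrt(-10) = I*sqrt(10) ≈ 3.1623*I)
P = 9 + 2*I*sqrt(10) (P = (I*sqrt(10))*2 + 9 = 2*I*sqrt(10) + 9 = 9 + 2*I*sqrt(10) ≈ 9.0 + 6.3246*I)
-P = -(9 + 2*I*sqrt(10)) = -9 - 2*I*sqrt(10)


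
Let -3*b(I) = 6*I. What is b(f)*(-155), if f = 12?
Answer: 3720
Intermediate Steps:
b(I) = -2*I
b(f)*(-155) = -2*12*(-155) = -24*(-155) = 3720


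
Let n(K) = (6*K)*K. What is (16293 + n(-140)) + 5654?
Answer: 139547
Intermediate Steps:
n(K) = 6*K**2
(16293 + n(-140)) + 5654 = (16293 + 6*(-140)**2) + 5654 = (16293 + 6*19600) + 5654 = (16293 + 117600) + 5654 = 133893 + 5654 = 139547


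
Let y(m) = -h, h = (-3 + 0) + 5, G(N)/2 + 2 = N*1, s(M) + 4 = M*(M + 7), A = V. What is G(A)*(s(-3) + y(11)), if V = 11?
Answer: -324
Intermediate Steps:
A = 11
s(M) = -4 + M*(7 + M) (s(M) = -4 + M*(M + 7) = -4 + M*(7 + M))
G(N) = -4 + 2*N (G(N) = -4 + 2*(N*1) = -4 + 2*N)
h = 2 (h = -3 + 5 = 2)
y(m) = -2 (y(m) = -1*2 = -2)
G(A)*(s(-3) + y(11)) = (-4 + 2*11)*((-4 + (-3)**2 + 7*(-3)) - 2) = (-4 + 22)*((-4 + 9 - 21) - 2) = 18*(-16 - 2) = 18*(-18) = -324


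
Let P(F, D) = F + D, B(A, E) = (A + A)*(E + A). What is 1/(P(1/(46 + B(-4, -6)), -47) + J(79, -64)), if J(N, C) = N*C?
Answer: -126/642977 ≈ -0.00019596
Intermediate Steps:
J(N, C) = C*N
B(A, E) = 2*A*(A + E) (B(A, E) = (2*A)*(A + E) = 2*A*(A + E))
P(F, D) = D + F
1/(P(1/(46 + B(-4, -6)), -47) + J(79, -64)) = 1/((-47 + 1/(46 + 2*(-4)*(-4 - 6))) - 64*79) = 1/((-47 + 1/(46 + 2*(-4)*(-10))) - 5056) = 1/((-47 + 1/(46 + 80)) - 5056) = 1/((-47 + 1/126) - 5056) = 1/(-5921/126 - 5056) = 1/(-642977/126) = -126/642977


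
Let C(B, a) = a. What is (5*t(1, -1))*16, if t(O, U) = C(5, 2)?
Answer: 160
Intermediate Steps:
t(O, U) = 2
(5*t(1, -1))*16 = (5*2)*16 = 10*16 = 160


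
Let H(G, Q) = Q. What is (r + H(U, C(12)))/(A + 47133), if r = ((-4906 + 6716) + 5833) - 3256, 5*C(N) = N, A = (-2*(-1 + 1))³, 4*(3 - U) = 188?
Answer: 21947/235665 ≈ 0.093128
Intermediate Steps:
U = -44 (U = 3 - ¼*188 = 3 - 47 = -44)
A = 0 (A = (-2*0)³ = 0³ = 0)
C(N) = N/5
r = 4387 (r = (1810 + 5833) - 3256 = 7643 - 3256 = 4387)
(r + H(U, C(12)))/(A + 47133) = (4387 + (⅕)*12)/(0 + 47133) = (4387 + 12/5)/47133 = (21947/5)*(1/47133) = 21947/235665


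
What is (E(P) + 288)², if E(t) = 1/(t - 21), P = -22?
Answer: 153338689/1849 ≈ 82931.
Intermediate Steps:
E(t) = 1/(-21 + t)
(E(P) + 288)² = (1/(-21 - 22) + 288)² = (1/(-43) + 288)² = (-1/43 + 288)² = (12383/43)² = 153338689/1849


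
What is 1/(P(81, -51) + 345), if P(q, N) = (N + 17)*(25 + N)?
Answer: 1/1229 ≈ 0.00081367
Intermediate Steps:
P(q, N) = (17 + N)*(25 + N)
1/(P(81, -51) + 345) = 1/((425 + (-51)² + 42*(-51)) + 345) = 1/((425 + 2601 - 2142) + 345) = 1/(884 + 345) = 1/1229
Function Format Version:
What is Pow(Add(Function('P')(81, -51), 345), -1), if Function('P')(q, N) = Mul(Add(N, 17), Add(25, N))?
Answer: Rational(1, 1229) ≈ 0.00081367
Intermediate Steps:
Function('P')(q, N) = Mul(Add(17, N), Add(25, N))
Pow(Add(Function('P')(81, -51), 345), -1) = Pow(Add(Add(425, Pow(-51, 2), Mul(42, -51)), 345), -1) = Pow(Add(Add(425, 2601, -2142), 345), -1) = Pow(Add(884, 345), -1) = Pow(1229, -1) = Rational(1, 1229)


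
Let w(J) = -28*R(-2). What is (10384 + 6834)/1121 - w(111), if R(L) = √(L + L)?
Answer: 17218/1121 + 56*I ≈ 15.359 + 56.0*I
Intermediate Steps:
R(L) = √2*√L (R(L) = √(2*L) = √2*√L)
w(J) = -56*I (w(J) = -28*√2*√(-2) = -28*√2*I*√2 = -56*I)
(10384 + 6834)/1121 - w(111) = (10384 + 6834)/1121 - (-56)*I = 17218*(1/1121) + 56*I = 17218/1121 + 56*I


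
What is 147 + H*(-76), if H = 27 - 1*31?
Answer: 451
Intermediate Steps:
H = -4 (H = 27 - 31 = -4)
147 + H*(-76) = 147 - 4*(-76) = 147 + 304 = 451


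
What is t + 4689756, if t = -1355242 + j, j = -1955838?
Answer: 1378676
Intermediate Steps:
t = -3311080 (t = -1355242 - 1955838 = -3311080)
t + 4689756 = -3311080 + 4689756 = 1378676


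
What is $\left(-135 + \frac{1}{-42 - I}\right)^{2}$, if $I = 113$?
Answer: $\frac{437897476}{24025} \approx 18227.0$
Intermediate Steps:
$\left(-135 + \frac{1}{-42 - I}\right)^{2} = \left(-135 + \frac{1}{-42 - 113}\right)^{2} = \left(-135 + \frac{1}{-155}\right)^{2} = \left(-135 - \frac{1}{155}\right)^{2} = \left(- \frac{20926}{155}\right)^{2} = \frac{437897476}{24025}$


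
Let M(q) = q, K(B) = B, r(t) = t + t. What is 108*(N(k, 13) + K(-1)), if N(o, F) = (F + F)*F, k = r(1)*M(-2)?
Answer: 36396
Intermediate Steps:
r(t) = 2*t
k = -4 (k = (2*1)*(-2) = 2*(-2) = -4)
N(o, F) = 2*F² (N(o, F) = (2*F)*F = 2*F²)
108*(N(k, 13) + K(-1)) = 108*(2*13² - 1) = 108*(2*169 - 1) = 108*(338 - 1) = 108*337 = 36396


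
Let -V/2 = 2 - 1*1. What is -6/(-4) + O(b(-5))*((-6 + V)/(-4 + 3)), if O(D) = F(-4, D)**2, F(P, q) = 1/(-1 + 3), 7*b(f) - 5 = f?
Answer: 7/2 ≈ 3.5000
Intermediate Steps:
b(f) = 5/7 + f/7
V = -2 (V = -2*(2 - 1*1) = -2*(2 - 1) = -2*1 = -2)
F(P, q) = 1/2
O(D) = 1/4 (O(D) = (1/2)**2 = 1/4)
-6/(-4) + O(b(-5))*((-6 + V)/(-4 + 3)) = -6/(-4) + ((-6 - 2)/(-4 + 3))/4 = -6*(-1/4) + (-8/(-1))/4 = 3/2 + (-8*(-1))/4 = 3/2 + (1/4)*8 = 3/2 + 2 = 7/2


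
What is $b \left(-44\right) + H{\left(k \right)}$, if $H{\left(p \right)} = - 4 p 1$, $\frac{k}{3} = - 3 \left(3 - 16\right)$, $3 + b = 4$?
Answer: $-512$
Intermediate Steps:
$b = 1$ ($b = -3 + 4 = 1$)
$k = 117$ ($k = 3 \left(- 3 \left(3 - 16\right)\right) = 3 \left(\left(-3\right) \left(-13\right)\right) = 3 \cdot 39 = 117$)
$H{\left(p \right)} = - 4 p$
$b \left(-44\right) + H{\left(k \right)} = 1 \left(-44\right) - 468 = -44 - 468 = -512$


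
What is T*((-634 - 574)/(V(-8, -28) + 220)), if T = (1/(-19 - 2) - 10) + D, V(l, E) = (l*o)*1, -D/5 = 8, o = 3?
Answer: 317402/1029 ≈ 308.46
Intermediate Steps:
D = -40 (D = -5*8 = -40)
V(l, E) = 3*l (V(l, E) = (l*3)*1 = (3*l)*1 = 3*l)
T = -1051/21 (T = (1/(-19 - 2) - 10) - 40 = (1/(-21) - 10) - 40 = (-1/21 - 10) - 40 = -211/21 - 40 = -1051/21 ≈ -50.048)
T*((-634 - 574)/(V(-8, -28) + 220)) = -1051*(-634 - 574)/(21*(3*(-8) + 220)) = -(-1269608)/(21*(-24 + 220)) = -(-1269608)/(21*196) = -1051/21*(-302/49) = 317402/1029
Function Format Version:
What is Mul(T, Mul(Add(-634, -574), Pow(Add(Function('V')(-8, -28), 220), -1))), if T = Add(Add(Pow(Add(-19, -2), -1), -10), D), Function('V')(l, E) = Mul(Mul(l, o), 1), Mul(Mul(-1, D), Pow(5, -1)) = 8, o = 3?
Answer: Rational(317402, 1029) ≈ 308.46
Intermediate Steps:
D = -40 (D = Mul(-5, 8) = -40)
Function('V')(l, E) = Mul(3, l) (Function('V')(l, E) = Mul(Mul(l, 3), 1) = Mul(Mul(3, l), 1) = Mul(3, l))
T = Rational(-1051, 21) (T = Add(Add(Pow(Add(-19, -2), -1), -10), -40) = Add(Add(Pow(-21, -1), -10), -40) = Add(Add(Rational(-1, 21), -10), -40) = Add(Rational(-211, 21), -40) = Rational(-1051, 21) ≈ -50.048)
Mul(T, Mul(Add(-634, -574), Pow(Add(Function('V')(-8, -28), 220), -1))) = Mul(Rational(-1051, 21), Mul(Add(-634, -574), Pow(Add(Mul(3, -8), 220), -1))) = Mul(Rational(-1051, 21), Mul(-1208, Pow(Add(-24, 220), -1))) = Mul(Rational(-1051, 21), Mul(-1208, Pow(196, -1))) = Mul(Rational(-1051, 21), Mul(-1208, Rational(1, 196))) = Mul(Rational(-1051, 21), Rational(-302, 49)) = Rational(317402, 1029)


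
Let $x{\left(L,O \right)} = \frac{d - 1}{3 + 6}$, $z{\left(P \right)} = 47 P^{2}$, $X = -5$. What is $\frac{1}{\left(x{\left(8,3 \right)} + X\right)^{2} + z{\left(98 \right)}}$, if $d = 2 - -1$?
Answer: $\frac{81}{36564277} \approx 2.2153 \cdot 10^{-6}$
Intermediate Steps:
$d = 3$ ($d = 2 + 1 = 3$)
$x{\left(L,O \right)} = \frac{2}{9}$ ($x{\left(L,O \right)} = \frac{3 - 1}{3 + 6} = \frac{2}{9}$)
$\frac{1}{\left(x{\left(8,3 \right)} + X\right)^{2} + z{\left(98 \right)}} = \frac{1}{\left(\frac{2}{9} - 5\right)^{2} + 47 \cdot 98^{2}} = \frac{1}{\left(- \frac{43}{9}\right)^{2} + 47 \cdot 9604} = \frac{1}{\frac{1849}{81} + 451388} = \frac{1}{\frac{36564277}{81}} = \frac{81}{36564277}$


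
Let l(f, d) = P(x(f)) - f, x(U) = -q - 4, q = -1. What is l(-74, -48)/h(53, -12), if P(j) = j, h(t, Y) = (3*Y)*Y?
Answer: 71/432 ≈ 0.16435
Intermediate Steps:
x(U) = -3 (x(U) = -1*(-1) - 4 = 1 - 4 = -3)
h(t, Y) = 3*Y**2
l(f, d) = -3 - f
l(-74, -48)/h(53, -12) = (-3 - 1*(-74))/((3*(-12)**2)) = (-3 + 74)/((3*144)) = 71/432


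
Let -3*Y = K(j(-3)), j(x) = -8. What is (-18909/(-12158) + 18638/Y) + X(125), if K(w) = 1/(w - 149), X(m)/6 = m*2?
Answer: 106747234593/12158 ≈ 8.7800e+6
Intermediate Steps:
X(m) = 12*m (X(m) = 6*(m*2) = 6*(2*m) = 12*m)
K(w) = 1/(-149 + w)
Y = 1/471 (Y = -1/(3*(-149 - 8)) = -⅓/(-157) = -⅓*(-1/157) = 1/471 ≈ 0.0021231)
(-18909/(-12158) + 18638/Y) + X(125) = (-18909/(-12158) + 18638/(1/471)) + 12*125 = (-18909*(-1/12158) + 18638*471) + 1500 = (18909/12158 + 8778498) + 1500 = 106728997593/12158 + 1500 = 106747234593/12158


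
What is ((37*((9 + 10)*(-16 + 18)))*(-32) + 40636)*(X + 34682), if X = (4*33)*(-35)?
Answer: -130950072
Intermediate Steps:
X = -4620 (X = 132*(-35) = -4620)
((37*((9 + 10)*(-16 + 18)))*(-32) + 40636)*(X + 34682) = ((37*((9 + 10)*(-16 + 18)))*(-32) + 40636)*(-4620 + 34682) = ((37*(19*2))*(-32) + 40636)*30062 = ((37*38)*(-32) + 40636)*30062 = (1406*(-32) + 40636)*30062 = (-44992 + 40636)*30062 = -4356*30062 = -130950072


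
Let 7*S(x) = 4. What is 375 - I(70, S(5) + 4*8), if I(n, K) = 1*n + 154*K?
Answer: -4711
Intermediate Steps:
S(x) = 4/7 (S(x) = (⅐)*4 = 4/7)
I(n, K) = n + 154*K
375 - I(70, S(5) + 4*8) = 375 - (70 + 154*(4/7 + 4*8)) = 375 - (70 + 154*(4/7 + 32)) = 375 - (70 + 154*(228/7)) = 375 - (70 + 5016) = 375 - 1*5086 = 375 - 5086 = -4711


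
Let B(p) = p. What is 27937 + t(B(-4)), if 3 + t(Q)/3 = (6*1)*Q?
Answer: 27856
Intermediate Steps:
t(Q) = -9 + 18*Q (t(Q) = -9 + 3*((6*1)*Q) = -9 + 3*(6*Q) = -9 + 18*Q)
27937 + t(B(-4)) = 27937 + (-9 + 18*(-4)) = 27937 + (-9 - 72) = 27937 - 81 = 27856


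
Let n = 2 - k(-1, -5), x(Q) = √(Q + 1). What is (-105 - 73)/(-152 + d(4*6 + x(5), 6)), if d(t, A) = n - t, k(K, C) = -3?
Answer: 10146/9745 - 178*√6/29235 ≈ 1.0262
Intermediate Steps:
x(Q) = √(1 + Q)
n = 5 (n = 2 - 1*(-3) = 2 + 3 = 5)
d(t, A) = 5 - t
(-105 - 73)/(-152 + d(4*6 + x(5), 6)) = (-105 - 73)/(-152 + (5 - (4*6 + √(1 + 5)))) = -178/(-152 + (5 - (24 + √6))) = -178/(-152 + (5 + (-24 - √6))) = -178/(-152 + (-19 - √6)) = -178/(-171 - √6)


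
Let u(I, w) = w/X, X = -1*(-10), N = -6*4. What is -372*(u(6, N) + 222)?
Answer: -408456/5 ≈ -81691.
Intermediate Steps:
N = -24
X = 10
u(I, w) = w/10
-372*(u(6, N) + 222) = -372*((⅒)*(-24) + 222) = -372*(-12/5 + 222) = -372*1098/5 = -408456/5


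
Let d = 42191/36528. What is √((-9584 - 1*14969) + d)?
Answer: I*√2047462417419/9132 ≈ 156.69*I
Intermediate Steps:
d = 42191/36528 (d = 42191*(1/36528) = 42191/36528 ≈ 1.1550)
√((-9584 - 1*14969) + d) = √((-9584 - 1*14969) + 42191/36528) = √((-9584 - 14969) + 42191/36528) = √(-24553 + 42191/36528) = √(-896829793/36528) = I*√2047462417419/9132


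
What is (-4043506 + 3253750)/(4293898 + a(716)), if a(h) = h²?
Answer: -394878/2403277 ≈ -0.16431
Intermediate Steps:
(-4043506 + 3253750)/(4293898 + a(716)) = (-4043506 + 3253750)/(4293898 + 716²) = -789756/(4293898 + 512656) = -789756/4806554 = -789756*1/4806554 = -394878/2403277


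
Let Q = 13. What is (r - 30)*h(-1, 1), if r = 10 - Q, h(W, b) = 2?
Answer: -66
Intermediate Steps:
r = -3 (r = 10 - 1*13 = 10 - 13 = -3)
(r - 30)*h(-1, 1) = (-3 - 30)*2 = -33*2 = -66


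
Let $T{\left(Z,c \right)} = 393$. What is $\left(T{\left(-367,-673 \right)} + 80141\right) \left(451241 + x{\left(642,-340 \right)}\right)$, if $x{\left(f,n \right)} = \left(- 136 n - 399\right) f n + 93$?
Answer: $-805800827305964$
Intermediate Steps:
$x{\left(f,n \right)} = 93 + f n \left(-399 - 136 n\right)$ ($x{\left(f,n \right)} = \left(-399 - 136 n\right) f n + 93 = f \left(-399 - 136 n\right) n + 93 = f n \left(-399 - 136 n\right) + 93 = 93 + f n \left(-399 - 136 n\right)$)
$\left(T{\left(-367,-673 \right)} + 80141\right) \left(451241 + x{\left(642,-340 \right)}\right) = \left(393 + 80141\right) \left(451241 - \left(-93 - 87093720 + 10093267200\right)\right) = 80534 \left(451241 + \left(93 + 87093720 - 87312 \cdot 115600\right)\right) = 80534 \left(451241 + \left(93 + 87093720 - 10093267200\right)\right) = 80534 \left(451241 - 10006173387\right) = 80534 \left(-10005722146\right) = -805800827305964$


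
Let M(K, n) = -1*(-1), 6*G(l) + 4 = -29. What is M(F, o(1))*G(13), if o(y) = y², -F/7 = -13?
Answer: -11/2 ≈ -5.5000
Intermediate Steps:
G(l) = -11/2 (G(l) = -⅔ + (⅙)*(-29) = -⅔ - 29/6 = -11/2)
F = 91 (F = -7*(-13) = 91)
M(K, n) = 1
M(F, o(1))*G(13) = 1*(-11/2) = -11/2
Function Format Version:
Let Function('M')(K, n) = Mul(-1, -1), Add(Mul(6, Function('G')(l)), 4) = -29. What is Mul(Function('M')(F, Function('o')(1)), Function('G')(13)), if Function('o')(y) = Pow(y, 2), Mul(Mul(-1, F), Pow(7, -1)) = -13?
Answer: Rational(-11, 2) ≈ -5.5000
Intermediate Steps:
Function('G')(l) = Rational(-11, 2) (Function('G')(l) = Add(Rational(-2, 3), Mul(Rational(1, 6), -29)) = Add(Rational(-2, 3), Rational(-29, 6)) = Rational(-11, 2))
F = 91 (F = Mul(-7, -13) = 91)
Function('M')(K, n) = 1
Mul(Function('M')(F, Function('o')(1)), Function('G')(13)) = Mul(1, Rational(-11, 2)) = Rational(-11, 2)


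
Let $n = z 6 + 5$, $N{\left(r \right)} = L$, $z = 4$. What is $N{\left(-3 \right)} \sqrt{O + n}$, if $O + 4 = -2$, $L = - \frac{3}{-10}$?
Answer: $\frac{3 \sqrt{23}}{10} \approx 1.4387$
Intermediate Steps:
$L = \frac{3}{10}$ ($L = \left(-3\right) \left(- \frac{1}{10}\right) = \frac{3}{10} \approx 0.3$)
$O = -6$ ($O = -4 - 2 = -6$)
$N{\left(r \right)} = \frac{3}{10}$
$n = 29$ ($n = 4 \cdot 6 + 5 = 24 + 5 = 29$)
$N{\left(-3 \right)} \sqrt{O + n} = \frac{3 \sqrt{-6 + 29}}{10} = \frac{3 \sqrt{23}}{10}$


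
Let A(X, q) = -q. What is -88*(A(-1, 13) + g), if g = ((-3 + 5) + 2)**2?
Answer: -264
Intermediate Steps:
g = 16 (g = (2 + 2)**2 = 4**2 = 16)
-88*(A(-1, 13) + g) = -88*(-1*13 + 16) = -88*(-13 + 16) = -88*3 = -264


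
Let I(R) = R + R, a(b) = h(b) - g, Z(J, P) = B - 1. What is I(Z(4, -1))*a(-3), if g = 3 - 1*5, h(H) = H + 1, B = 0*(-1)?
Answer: 0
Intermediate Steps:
B = 0
h(H) = 1 + H
g = -2 (g = 3 - 5 = -2)
Z(J, P) = -1 (Z(J, P) = 0 - 1 = -1)
a(b) = 3 + b (a(b) = (1 + b) - 1*(-2) = (1 + b) + 2 = 3 + b)
I(R) = 2*R
I(Z(4, -1))*a(-3) = (2*(-1))*(3 - 3) = -2*0 = 0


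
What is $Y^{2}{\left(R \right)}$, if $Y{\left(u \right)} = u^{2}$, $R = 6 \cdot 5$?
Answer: $810000$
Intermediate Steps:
$R = 30$
$Y^{2}{\left(R \right)} = \left(30^{2}\right)^{2} = 900^{2} = 810000$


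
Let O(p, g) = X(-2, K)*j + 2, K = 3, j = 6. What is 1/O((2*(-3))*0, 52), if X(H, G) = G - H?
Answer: 1/32 ≈ 0.031250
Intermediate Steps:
O(p, g) = 32 (O(p, g) = (3 - 1*(-2))*6 + 2 = (3 + 2)*6 + 2 = 5*6 + 2 = 30 + 2 = 32)
1/O((2*(-3))*0, 52) = 1/32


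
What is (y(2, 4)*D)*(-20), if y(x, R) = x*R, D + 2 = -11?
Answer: 2080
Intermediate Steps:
D = -13 (D = -2 - 11 = -13)
y(x, R) = R*x
(y(2, 4)*D)*(-20) = ((4*2)*(-13))*(-20) = (8*(-13))*(-20) = -104*(-20) = 2080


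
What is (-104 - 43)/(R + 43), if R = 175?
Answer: -147/218 ≈ -0.67431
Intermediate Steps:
(-104 - 43)/(R + 43) = (-104 - 43)/(175 + 43) = -147/218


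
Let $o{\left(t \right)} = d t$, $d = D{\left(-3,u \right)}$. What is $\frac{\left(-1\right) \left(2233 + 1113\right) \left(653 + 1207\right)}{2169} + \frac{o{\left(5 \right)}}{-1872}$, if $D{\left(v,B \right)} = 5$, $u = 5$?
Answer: $- \frac{1294506505}{451152} \approx -2869.3$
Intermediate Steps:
$d = 5$
$o{\left(t \right)} = 5 t$
$\frac{\left(-1\right) \left(2233 + 1113\right) \left(653 + 1207\right)}{2169} + \frac{o{\left(5 \right)}}{-1872} = \frac{\left(-1\right) \left(2233 + 1113\right) \left(653 + 1207\right)}{2169} + \frac{5 \cdot 5}{-1872} = - 3346 \cdot 1860 \cdot \frac{1}{2169} + 25 \left(- \frac{1}{1872}\right) = \left(-1\right) 6223560 \cdot \frac{1}{2169} - \frac{25}{1872} = \left(-6223560\right) \frac{1}{2169} - \frac{25}{1872} = - \frac{2074520}{723} - \frac{25}{1872} = - \frac{1294506505}{451152}$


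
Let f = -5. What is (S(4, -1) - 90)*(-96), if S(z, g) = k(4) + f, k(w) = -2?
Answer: 9312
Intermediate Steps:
S(z, g) = -7 (S(z, g) = -2 - 5 = -7)
(S(4, -1) - 90)*(-96) = (-7 - 90)*(-96) = -97*(-96) = 9312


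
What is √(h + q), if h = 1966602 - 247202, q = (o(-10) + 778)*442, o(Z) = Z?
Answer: 2*√514714 ≈ 1434.9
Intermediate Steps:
q = 339456 (q = (-10 + 778)*442 = 768*442 = 339456)
h = 1719400
√(h + q) = √(1719400 + 339456) = √2058856 = 2*√514714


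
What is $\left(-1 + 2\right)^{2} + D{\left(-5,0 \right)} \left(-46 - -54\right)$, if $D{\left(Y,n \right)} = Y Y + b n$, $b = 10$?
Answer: $201$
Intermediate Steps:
$D{\left(Y,n \right)} = Y^{2} + 10 n$ ($D{\left(Y,n \right)} = Y Y + 10 n = Y^{2} + 10 n$)
$\left(-1 + 2\right)^{2} + D{\left(-5,0 \right)} \left(-46 - -54\right) = \left(-1 + 2\right)^{2} + \left(\left(-5\right)^{2} + 10 \cdot 0\right) \left(-46 - -54\right) = 1^{2} + \left(25 + 0\right) \left(-46 + 54\right) = 1 + 25 \cdot 8 = 1 + 200 = 201$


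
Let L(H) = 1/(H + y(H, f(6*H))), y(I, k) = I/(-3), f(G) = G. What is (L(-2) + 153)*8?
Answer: 1218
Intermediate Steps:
y(I, k) = -I/3 (y(I, k) = I*(-1/3) = -I/3)
L(H) = 3/(2*H) (L(H) = 1/(H - H/3) = 1/(2*H/3) = 3/(2*H))
(L(-2) + 153)*8 = ((3/2)/(-2) + 153)*8 = ((3/2)*(-1/2) + 153)*8 = (-3/4 + 153)*8 = (609/4)*8 = 1218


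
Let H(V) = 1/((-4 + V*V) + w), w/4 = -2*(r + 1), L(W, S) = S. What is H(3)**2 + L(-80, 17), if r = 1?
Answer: 2058/121 ≈ 17.008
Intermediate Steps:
w = -16 (w = 4*(-2*(1 + 1)) = 4*(-2*2) = 4*(-4) = -16)
H(V) = 1/(-20 + V**2) (H(V) = 1/((-4 + V*V) - 16) = 1/((-4 + V**2) - 16) = 1/(-20 + V**2))
H(3)**2 + L(-80, 17) = (1/(-20 + 3**2))**2 + 17 = (1/(-20 + 9))**2 + 17 = (1/(-11))**2 + 17 = (-1/11)**2 + 17 = 1/121 + 17 = 2058/121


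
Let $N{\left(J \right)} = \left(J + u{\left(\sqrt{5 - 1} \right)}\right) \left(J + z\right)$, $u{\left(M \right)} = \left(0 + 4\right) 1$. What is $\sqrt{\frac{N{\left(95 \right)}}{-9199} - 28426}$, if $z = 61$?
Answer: $\frac{i \sqrt{2405595699382}}{9199} \approx 168.6 i$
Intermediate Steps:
$u{\left(M \right)} = 4$ ($u{\left(M \right)} = 4 \cdot 1 = 4$)
$N{\left(J \right)} = \left(4 + J\right) \left(61 + J\right)$ ($N{\left(J \right)} = \left(J + 4\right) \left(J + 61\right) = \left(4 + J\right) \left(61 + J\right)$)
$\sqrt{\frac{N{\left(95 \right)}}{-9199} - 28426} = \sqrt{\frac{244 + 95^{2} + 65 \cdot 95}{-9199} - 28426} = \sqrt{\left(244 + 9025 + 6175\right) \left(- \frac{1}{9199}\right) - 28426} = \sqrt{15444 \left(- \frac{1}{9199}\right) - 28426} = \sqrt{- \frac{15444}{9199} - 28426} = \sqrt{- \frac{261506218}{9199}} = \frac{i \sqrt{2405595699382}}{9199}$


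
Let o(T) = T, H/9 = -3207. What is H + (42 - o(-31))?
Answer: -28790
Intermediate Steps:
H = -28863 (H = 9*(-3207) = -28863)
H + (42 - o(-31)) = -28863 + (42 - 1*(-31)) = -28863 + (42 + 31) = -28863 + 73 = -28790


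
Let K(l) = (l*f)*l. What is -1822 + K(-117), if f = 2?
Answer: 25556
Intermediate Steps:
K(l) = 2*l² (K(l) = (l*2)*l = (2*l)*l = 2*l²)
-1822 + K(-117) = -1822 + 2*(-117)² = -1822 + 2*13689 = -1822 + 27378 = 25556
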